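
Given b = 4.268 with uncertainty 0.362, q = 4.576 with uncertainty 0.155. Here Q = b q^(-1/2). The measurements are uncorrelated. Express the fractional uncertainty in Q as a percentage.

8.65%

For a monomial Q ∝ b, q^(-1/2), fractional errors add in quadrature:
  (1·δb/b)² = (1×0.0848)² = 0.00719;  (−½·δq/q)² = (-0.5×0.0339)² = 0.000287
δQ/Q = √(0.00748) = 0.0865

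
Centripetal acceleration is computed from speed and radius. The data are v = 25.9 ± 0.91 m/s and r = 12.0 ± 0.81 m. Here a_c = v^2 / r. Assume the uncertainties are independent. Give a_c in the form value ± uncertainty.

Each factor contributes (exponent × relative error)² to (δa_c/a_c)²:
  (2·δv/v)² = (2×0.0351)² = 0.00494;  (-1·δr/r)² = (-1×0.0675)² = 0.00456
δa_c/a_c = √(0.00949) = 0.0974
a_c = 55.9 m/s^2, so δa_c = 0.0974 × 55.9 = 5.45 m/s^2.

55.9 ± 5.45 m/s^2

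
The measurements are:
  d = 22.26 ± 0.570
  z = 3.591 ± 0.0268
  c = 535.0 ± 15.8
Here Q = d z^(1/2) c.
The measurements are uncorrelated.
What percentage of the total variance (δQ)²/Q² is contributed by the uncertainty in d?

(δQ/Q)² = (1·δd/d)² + (½·δz/z)² + (1·δc/c)²
  d term: (1×0.0256)² = 0.000656
  z term: (0.5×0.00746)² = 1.39e-05
  c term: (1×0.0295)² = 0.000872
Total = 0.00154. Share from d = 0.000656/0.00154 = 0.425.

42.5%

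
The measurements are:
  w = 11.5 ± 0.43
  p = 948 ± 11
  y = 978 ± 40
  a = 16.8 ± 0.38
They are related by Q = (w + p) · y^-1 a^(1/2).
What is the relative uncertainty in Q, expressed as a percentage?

4.40%

Let u = w + p = 960. δu = √(δw² + δp²) = √(0.185 + 121) = 11.0, so δu/u = 0.0115.
Q is then a monomial in u, y, a:
δQ/Q = √((δu/u)² + (-1·δy/y)² + (½·δa/a)²) = √(0.000132 + 0.00167 + 0.000128) = 0.0440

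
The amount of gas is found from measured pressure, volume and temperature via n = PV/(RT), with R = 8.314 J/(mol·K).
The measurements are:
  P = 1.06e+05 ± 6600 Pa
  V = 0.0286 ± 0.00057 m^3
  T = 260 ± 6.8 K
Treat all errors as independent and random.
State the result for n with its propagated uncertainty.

Since n is a product/quotient, work with relative uncertainties:
  (1·δP/P)² = (1×0.0623)² = 0.00388;  (1·δV/V)² = (1×0.0199)² = 0.000397;  (-1·δT/T)² = (-1×0.0262)² = 0.000684
δn/n = √(0.00496) = 0.0704
n = 1.40 mol, so δn = 0.0704 × 1.40 = 0.0988 mol.

1.40 ± 0.0988 mol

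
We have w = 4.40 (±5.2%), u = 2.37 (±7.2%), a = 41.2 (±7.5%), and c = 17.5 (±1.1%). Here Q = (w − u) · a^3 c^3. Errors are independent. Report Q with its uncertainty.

(7.61 ± 2.03) × 10^8

Let h = w − u = 2.03. δh = √(δw² + δu²) = √(0.0523 + 0.0291) = 0.285, so δh/h = 0.141.
Q is then a monomial in h, a, c:
δQ/Q = √((δh/h)² + (3·δa/a)² + (3·δc/c)²) = √(0.0198 + 0.0506 + 0.00109) = 0.267
Q = 7.61e+08, so δQ = 0.267 × 7.61e+08 = 2.03e+08.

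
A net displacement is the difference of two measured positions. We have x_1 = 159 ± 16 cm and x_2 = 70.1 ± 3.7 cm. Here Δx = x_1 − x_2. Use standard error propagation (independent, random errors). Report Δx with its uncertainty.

88.9 ± 16.4 cm

Sums and differences: (δΔx)² = Σ (cᵢ δxᵢ)².
  (δx_1)² = 256;  (δx_2)² = 13.7
δΔx = √(270) = 16.4 cm
Δx = 88.9 cm.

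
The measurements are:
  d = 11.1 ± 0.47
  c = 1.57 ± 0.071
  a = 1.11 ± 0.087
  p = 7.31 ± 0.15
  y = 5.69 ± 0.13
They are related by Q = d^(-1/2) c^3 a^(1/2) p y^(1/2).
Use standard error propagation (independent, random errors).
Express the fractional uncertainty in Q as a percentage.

Relative error in a monomial: (δQ/Q)² = Σ (nᵢ · δxᵢ/xᵢ)².
  (−½·δd/d)² = (-0.5×0.0423)² = 0.000448;  (3·δc/c)² = (3×0.0452)² = 0.0184;  (½·δa/a)² = (0.5×0.0784)² = 0.00154;  (1·δp/p)² = (1×0.0205)² = 0.000421;  (½·δy/y)² = (0.5×0.0228)² = 0.000130
δQ/Q = √(0.0209) = 0.145

14.5%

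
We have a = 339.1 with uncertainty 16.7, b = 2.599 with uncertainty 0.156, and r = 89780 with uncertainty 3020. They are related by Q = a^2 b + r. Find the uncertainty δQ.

34600

Let p = a^2·b = 298900. δp/p = √((2·δa/a)² + (1·δb/b)²) = √(0.00970 + 0.00360) = 0.115, so δp = 34500.
Q = p + r: δQ = √(δp² + δr²) = √(1.19e+09 + 9.12e+06) = 34600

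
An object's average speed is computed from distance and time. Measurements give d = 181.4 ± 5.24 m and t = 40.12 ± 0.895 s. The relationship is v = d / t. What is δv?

Relative error in a monomial: (δv/v)² = Σ (nᵢ · δxᵢ/xᵢ)².
  (1·δd/d)² = (1×0.0289)² = 0.000834;  (-1·δt/t)² = (-1×0.0223)² = 0.000498
δv/v = √(0.00133) = 0.0365
v = 4.521 m/s, so δv = 0.0365 × 4.521 = 0.165 m/s.

0.165 m/s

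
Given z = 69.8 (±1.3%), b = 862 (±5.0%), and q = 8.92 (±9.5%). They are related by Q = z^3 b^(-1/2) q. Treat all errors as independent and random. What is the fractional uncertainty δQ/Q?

Q is a product of powers, so relative uncertainties combine in quadrature:
  (3·δz/z)² = (3×0.0130)² = 0.00152;  (−½·δb/b)² = (-0.5×0.0500)² = 0.000625;  (1·δq/q)² = (1×0.0950)² = 0.00903
δQ/Q = √(0.0112) = 0.106

0.106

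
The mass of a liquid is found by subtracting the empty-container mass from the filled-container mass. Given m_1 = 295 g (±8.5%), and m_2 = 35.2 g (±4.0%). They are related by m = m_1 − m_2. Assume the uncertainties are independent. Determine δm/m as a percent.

9.67%

m is a linear combination, so absolute uncertainties add in quadrature:
  (δm_1)² = 629;  (δm_2)² = 1.98
δm = √(631) = 25.1 g
m = 260 g, so δm/m = 25.1/260 = 0.0967.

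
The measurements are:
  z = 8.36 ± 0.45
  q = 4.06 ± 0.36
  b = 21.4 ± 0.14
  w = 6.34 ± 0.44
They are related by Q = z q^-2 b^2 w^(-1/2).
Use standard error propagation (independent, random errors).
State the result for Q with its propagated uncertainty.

92.2 ± 17.4

Relative error in a monomial: (δQ/Q)² = Σ (nᵢ · δxᵢ/xᵢ)².
  (1·δz/z)² = (1×0.0538)² = 0.00290;  (-2·δq/q)² = (-2×0.0887)² = 0.0314;  (2·δb/b)² = (2×0.00654)² = 0.000171;  (−½·δw/w)² = (-0.5×0.0694)² = 0.00120
δQ/Q = √(0.0357) = 0.189
Q = 92.2, so δQ = 0.189 × 92.2 = 17.4.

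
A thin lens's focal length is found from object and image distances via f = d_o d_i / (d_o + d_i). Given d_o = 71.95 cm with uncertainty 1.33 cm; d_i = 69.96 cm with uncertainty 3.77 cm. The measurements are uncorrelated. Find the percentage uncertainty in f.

2.88%

∂f/∂d_o = (d_i/(d_o+d_i))² = 0.243;  ∂f/∂d_i = (d_o/(d_o+d_i))² = 0.257
δf = √((∂f/∂d_o · δd_o)² + (∂f/∂d_i · δd_i)²) = √(0.104 + 0.939) = 1.02 cm
f = 35.47 cm, so δf/f = 1.02/35.47 = 0.0288.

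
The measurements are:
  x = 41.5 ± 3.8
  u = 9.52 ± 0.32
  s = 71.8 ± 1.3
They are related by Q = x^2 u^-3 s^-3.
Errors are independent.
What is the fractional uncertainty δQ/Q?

Each factor contributes (exponent × relative error)² to (δQ/Q)²:
  (2·δx/x)² = (2×0.0916)² = 0.0335;  (-3·δu/u)² = (-3×0.0336)² = 0.0102;  (-3·δs/s)² = (-3×0.0181)² = 0.00295
δQ/Q = √(0.0467) = 0.216

0.216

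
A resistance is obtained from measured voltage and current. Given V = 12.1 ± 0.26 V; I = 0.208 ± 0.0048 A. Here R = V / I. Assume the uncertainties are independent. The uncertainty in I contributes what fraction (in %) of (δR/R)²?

53.6%

(δR/R)² = (1·δV/V)² + (-1·δI/I)²
  V term: (1×0.0215)² = 0.000462
  I term: (-1×0.0231)² = 0.000533
Total = 0.000994. Share from I = 0.000533/0.000994 = 0.536.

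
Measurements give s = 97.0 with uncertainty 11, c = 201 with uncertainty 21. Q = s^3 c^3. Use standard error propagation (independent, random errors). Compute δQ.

Relative error in a monomial: (δQ/Q)² = Σ (nᵢ · δxᵢ/xᵢ)².
  (3·δs/s)² = (3×0.113)² = 0.116;  (3·δc/c)² = (3×0.104)² = 0.0982
δQ/Q = √(0.214) = 0.463
Q = 7.41e+12, so δQ = 0.463 × 7.41e+12 = 3.43e+12.

3.43e+12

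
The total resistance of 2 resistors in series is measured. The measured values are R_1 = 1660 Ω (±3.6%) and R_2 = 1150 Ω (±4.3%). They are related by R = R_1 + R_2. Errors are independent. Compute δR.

77.6 Ω

Sums and differences: (δR)² = Σ (cᵢ δxᵢ)².
  (δR_1)² = 3570;  (δR_2)² = 2450
δR = √(6020) = 77.6 Ω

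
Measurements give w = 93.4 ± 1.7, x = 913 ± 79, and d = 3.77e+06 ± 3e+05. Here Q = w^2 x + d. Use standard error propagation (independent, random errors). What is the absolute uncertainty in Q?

Let p = w^2·x = 7.96e+06. δp/p = √((2·δw/w)² + (1·δx/x)²) = √(0.00133 + 0.00749) = 0.0939, so δp = 7.48e+05.
Q = p + d: δQ = √(δp² + δd²) = √(5.59e+11 + 9e+10) = 8.06e+05

8.06e+05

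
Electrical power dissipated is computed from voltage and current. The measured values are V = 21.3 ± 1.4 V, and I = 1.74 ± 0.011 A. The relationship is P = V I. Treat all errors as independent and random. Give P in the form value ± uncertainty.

37.1 ± 2.45 W

Each factor contributes (exponent × relative error)² to (δP/P)²:
  (1·δV/V)² = (1×0.0657)² = 0.00432;  (1·δI/I)² = (1×0.00632)² = 4e-05
δP/P = √(0.00436) = 0.0660
P = 37.1 W, so δP = 0.0660 × 37.1 = 2.45 W.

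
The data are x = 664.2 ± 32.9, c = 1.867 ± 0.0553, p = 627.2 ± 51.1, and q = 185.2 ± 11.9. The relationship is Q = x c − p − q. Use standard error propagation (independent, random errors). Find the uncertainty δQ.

88.7

Let w = x·c = 1240. δw/w = √((1·δx/x)² + (1·δc/c)²) = √(0.00245 + 0.000877) = 0.0577, so δw = 71.6.
Q = w − p − q: δQ = √(δw² + δp² + δq²) = √(5120 + 2610 + 142) = 88.7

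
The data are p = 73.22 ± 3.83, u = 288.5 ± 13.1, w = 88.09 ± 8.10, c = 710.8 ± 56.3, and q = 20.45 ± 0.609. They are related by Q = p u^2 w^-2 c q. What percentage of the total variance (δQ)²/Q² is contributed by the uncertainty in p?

(δQ/Q)² = (1·δp/p)² + (2·δu/u)² + (-2·δw/w)² + (1·δc/c)² + (1·δq/q)²
  p term: (1×0.0523)² = 0.00274
  u term: (2×0.0454)² = 0.00825
  w term: (-2×0.0920)² = 0.0338
  c term: (1×0.0792)² = 0.00627
  q term: (1×0.0298)² = 0.000887
Total = 0.0520. Share from p = 0.00274/0.0520 = 0.0527.

5.27%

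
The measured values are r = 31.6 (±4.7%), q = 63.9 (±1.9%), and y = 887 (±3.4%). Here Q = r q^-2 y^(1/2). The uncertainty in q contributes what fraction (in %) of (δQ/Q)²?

(δQ/Q)² = (1·δr/r)² + (-2·δq/q)² + (½·δy/y)²
  r term: (1×0.0470)² = 0.00221
  q term: (-2×0.0190)² = 0.00144
  y term: (0.5×0.0340)² = 0.000289
Total = 0.00394. Share from q = 0.00144/0.00394 = 0.366.

36.6%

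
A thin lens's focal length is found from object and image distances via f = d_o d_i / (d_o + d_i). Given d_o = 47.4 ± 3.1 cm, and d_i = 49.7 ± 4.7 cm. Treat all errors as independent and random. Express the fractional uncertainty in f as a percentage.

5.70%

∂f/∂d_o = (d_i/(d_o+d_i))² = 0.262;  ∂f/∂d_i = (d_o/(d_o+d_i))² = 0.238
δf = √((∂f/∂d_o · δd_o)² + (∂f/∂d_i · δd_i)²) = √(0.660 + 1.25) = 1.38 cm
f = 24.3 cm, so δf/f = 1.38/24.3 = 0.0570.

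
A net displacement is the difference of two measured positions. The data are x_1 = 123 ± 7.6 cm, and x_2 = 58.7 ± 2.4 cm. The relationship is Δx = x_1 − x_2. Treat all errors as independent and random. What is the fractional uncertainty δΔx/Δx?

Sums and differences: (δΔx)² = Σ (cᵢ δxᵢ)².
  (δx_1)² = 57.8;  (δx_2)² = 5.76
δΔx = √(63.5) = 7.97 cm
Δx = 64.3 cm, so δΔx/Δx = 7.97/64.3 = 0.124.

0.124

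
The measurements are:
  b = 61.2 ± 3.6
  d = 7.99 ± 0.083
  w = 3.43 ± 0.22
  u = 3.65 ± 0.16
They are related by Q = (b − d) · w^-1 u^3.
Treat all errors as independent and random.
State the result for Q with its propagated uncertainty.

754 ± 122

Let h = b − d = 53.2. δh = √(δb² + δd²) = √(13.0 + 0.00689) = 3.60, so δh/h = 0.0677.
Q is then a monomial in h, w, u:
δQ/Q = √((δh/h)² + (-1·δw/w)² + (3·δu/u)²) = √(0.00458 + 0.00411 + 0.0173) = 0.161
Q = 754, so δQ = 0.161 × 754 = 122.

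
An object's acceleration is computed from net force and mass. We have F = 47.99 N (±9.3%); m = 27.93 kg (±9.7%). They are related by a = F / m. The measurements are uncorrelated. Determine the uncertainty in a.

0.231 m/s^2

Each factor contributes (exponent × relative error)² to (δa/a)²:
  (1·δF/F)² = (1×0.0930)² = 0.00865;  (-1·δm/m)² = (-1×0.0970)² = 0.00941
δa/a = √(0.0181) = 0.134
a = 1.718 m/s^2, so δa = 0.134 × 1.718 = 0.231 m/s^2.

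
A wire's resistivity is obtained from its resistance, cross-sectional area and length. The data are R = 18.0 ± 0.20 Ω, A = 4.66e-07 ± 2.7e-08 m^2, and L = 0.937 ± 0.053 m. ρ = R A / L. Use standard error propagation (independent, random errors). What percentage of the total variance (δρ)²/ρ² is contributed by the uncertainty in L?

(δρ/ρ)² = (1·δR/R)² + (1·δA/A)² + (-1·δL/L)²
  R term: (1×0.0111)² = 0.000123
  A term: (1×0.0579)² = 0.00336
  L term: (-1×0.0566)² = 0.00320
Total = 0.00668. Share from L = 0.00320/0.00668 = 0.479.

47.9%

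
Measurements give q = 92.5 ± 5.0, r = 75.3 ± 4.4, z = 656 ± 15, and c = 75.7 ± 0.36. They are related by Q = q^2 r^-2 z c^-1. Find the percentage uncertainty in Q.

16.1%

Since Q is a product/quotient, work with relative uncertainties:
  (2·δq/q)² = (2×0.0541)² = 0.0117;  (-2·δr/r)² = (-2×0.0584)² = 0.0137;  (1·δz/z)² = (1×0.0229)² = 0.000523;  (-1·δc/c)² = (-1×0.00476)² = 2.26e-05
δQ/Q = √(0.0259) = 0.161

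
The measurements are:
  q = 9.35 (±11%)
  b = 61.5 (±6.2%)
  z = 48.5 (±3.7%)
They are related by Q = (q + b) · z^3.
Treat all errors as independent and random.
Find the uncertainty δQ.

1e+06

Let u = q + b = 70.8. δu = √(δq² + δb²) = √(1.06 + 14.5) = 3.95, so δu/u = 0.0557.
Q is then a monomial in u, z:
δQ/Q = √((δu/u)² + (3·δz/z)²) = √(0.00311 + 0.0123) = 0.124
Q = 8.08e+06, so δQ = 0.124 × 8.08e+06 = 1e+06.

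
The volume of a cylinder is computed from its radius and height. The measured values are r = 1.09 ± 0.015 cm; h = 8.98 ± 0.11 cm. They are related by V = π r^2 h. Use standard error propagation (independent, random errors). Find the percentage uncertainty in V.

V is a product of powers, so relative uncertainties combine in quadrature:
  (2·δr/r)² = (2×0.0138)² = 0.000758;  (1·δh/h)² = (1×0.0122)² = 0.000150
δV/V = √(0.000908) = 0.0301

3.01%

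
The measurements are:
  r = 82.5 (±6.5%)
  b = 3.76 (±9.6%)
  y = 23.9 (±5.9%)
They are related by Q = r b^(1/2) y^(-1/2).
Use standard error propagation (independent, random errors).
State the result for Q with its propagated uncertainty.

Since Q is a product/quotient, work with relative uncertainties:
  (1·δr/r)² = (1×0.0650)² = 0.00423;  (½·δb/b)² = (0.5×0.0960)² = 0.00230;  (−½·δy/y)² = (-0.5×0.0590)² = 0.000870
δQ/Q = √(0.00740) = 0.0860
Q = 32.7, so δQ = 0.0860 × 32.7 = 2.81.

32.7 ± 2.81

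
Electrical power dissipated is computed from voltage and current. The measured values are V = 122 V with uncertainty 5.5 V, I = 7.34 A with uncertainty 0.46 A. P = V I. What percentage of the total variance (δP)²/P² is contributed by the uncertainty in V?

34.1%

(δP/P)² = (1·δV/V)² + (1·δI/I)²
  V term: (1×0.0451)² = 0.00203
  I term: (1×0.0627)² = 0.00393
Total = 0.00596. Share from V = 0.00203/0.00596 = 0.341.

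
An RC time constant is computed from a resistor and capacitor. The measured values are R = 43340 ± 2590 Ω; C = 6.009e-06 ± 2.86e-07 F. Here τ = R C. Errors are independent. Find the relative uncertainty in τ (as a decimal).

For a monomial τ ∝ R, C, fractional errors add in quadrature:
  (1·δR/R)² = (1×0.0598)² = 0.00357;  (1·δC/C)² = (1×0.0476)² = 0.00227
δτ/τ = √(0.00584) = 0.0764

0.0764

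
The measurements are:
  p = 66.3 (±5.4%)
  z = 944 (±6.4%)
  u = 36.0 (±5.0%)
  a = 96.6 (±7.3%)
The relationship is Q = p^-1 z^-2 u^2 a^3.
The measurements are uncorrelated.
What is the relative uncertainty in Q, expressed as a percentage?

For a monomial Q ∝ p^-1, z^-2, u^2, a^3, fractional errors add in quadrature:
  (-1·δp/p)² = (-1×0.0540)² = 0.00292;  (-2·δz/z)² = (-2×0.0640)² = 0.0164;  (2·δu/u)² = (2×0.0500)² = 0.0100;  (3·δa/a)² = (3×0.0730)² = 0.0480
δQ/Q = √(0.0773) = 0.278

27.8%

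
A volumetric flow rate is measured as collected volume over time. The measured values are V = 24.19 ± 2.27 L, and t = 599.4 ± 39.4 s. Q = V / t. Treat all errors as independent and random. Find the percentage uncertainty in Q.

11.5%

Q is a product of powers, so relative uncertainties combine in quadrature:
  (1·δV/V)² = (1×0.0938)² = 0.00881;  (-1·δt/t)² = (-1×0.0657)² = 0.00432
δQ/Q = √(0.0131) = 0.115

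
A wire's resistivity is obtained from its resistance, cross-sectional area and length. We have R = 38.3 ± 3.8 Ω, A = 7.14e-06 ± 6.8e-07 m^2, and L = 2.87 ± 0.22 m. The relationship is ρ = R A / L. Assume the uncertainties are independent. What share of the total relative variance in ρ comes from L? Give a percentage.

(δρ/ρ)² = (1·δR/R)² + (1·δA/A)² + (-1·δL/L)²
  R term: (1×0.0992)² = 0.00984
  A term: (1×0.0952)² = 0.00907
  L term: (-1×0.0767)² = 0.00588
Total = 0.0248. Share from L = 0.00588/0.0248 = 0.237.

23.7%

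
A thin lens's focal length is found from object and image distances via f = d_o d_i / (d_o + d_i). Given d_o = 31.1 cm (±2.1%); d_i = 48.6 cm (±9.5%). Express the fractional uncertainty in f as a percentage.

3.92%

∂f/∂d_o = (d_i/(d_o+d_i))² = 0.372;  ∂f/∂d_i = (d_o/(d_o+d_i))² = 0.152
δf = √((∂f/∂d_o · δd_o)² + (∂f/∂d_i · δd_i)²) = √(0.0590 + 0.494) = 0.744 cm
f = 19.0 cm, so δf/f = 0.744/19.0 = 0.0392.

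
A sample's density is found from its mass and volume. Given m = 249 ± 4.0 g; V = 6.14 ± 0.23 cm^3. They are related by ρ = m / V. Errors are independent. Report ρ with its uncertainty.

40.6 ± 1.65 g/cm^3

Each factor contributes (exponent × relative error)² to (δρ/ρ)²:
  (1·δm/m)² = (1×0.0161)² = 0.000258;  (-1·δV/V)² = (-1×0.0375)² = 0.00140
δρ/ρ = √(0.00166) = 0.0408
ρ = 40.6 g/cm^3, so δρ = 0.0408 × 40.6 = 1.65 g/cm^3.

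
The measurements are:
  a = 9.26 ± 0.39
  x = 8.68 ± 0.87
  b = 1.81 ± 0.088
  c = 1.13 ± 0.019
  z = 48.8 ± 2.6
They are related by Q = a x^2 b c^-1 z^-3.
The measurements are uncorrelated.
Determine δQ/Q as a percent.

Q is a product of powers, so relative uncertainties combine in quadrature:
  (1·δa/a)² = (1×0.0421)² = 0.00177;  (2·δx/x)² = (2×0.100)² = 0.0402;  (1·δb/b)² = (1×0.0486)² = 0.00236;  (-1·δc/c)² = (-1×0.0168)² = 0.000283;  (-3·δz/z)² = (-3×0.0533)² = 0.0255
δQ/Q = √(0.0702) = 0.265

26.5%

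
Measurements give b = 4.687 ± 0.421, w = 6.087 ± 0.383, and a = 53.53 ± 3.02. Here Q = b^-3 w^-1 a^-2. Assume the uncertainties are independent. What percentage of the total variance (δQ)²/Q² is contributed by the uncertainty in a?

14.3%

(δQ/Q)² = (-3·δb/b)² + (-1·δw/w)² + (-2·δa/a)²
  b term: (-3×0.0898)² = 0.0726
  w term: (-1×0.0629)² = 0.00396
  a term: (-2×0.0564)² = 0.0127
Total = 0.0893. Share from a = 0.0127/0.0893 = 0.143.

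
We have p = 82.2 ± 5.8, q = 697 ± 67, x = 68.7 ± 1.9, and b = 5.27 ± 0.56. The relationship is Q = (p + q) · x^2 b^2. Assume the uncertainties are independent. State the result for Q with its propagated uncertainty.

(1.02 ± 0.241) × 10^8

Let u = p + q = 779. δu = √(δp² + δq²) = √(33.6 + 4490) = 67.3, so δu/u = 0.0863.
Q is then a monomial in u, x, b:
δQ/Q = √((δu/u)² + (2·δx/x)² + (2·δb/b)²) = √(0.00745 + 0.00306 + 0.0452) = 0.236
Q = 1.02e+08, so δQ = 0.236 × 1.02e+08 = 2.41e+07.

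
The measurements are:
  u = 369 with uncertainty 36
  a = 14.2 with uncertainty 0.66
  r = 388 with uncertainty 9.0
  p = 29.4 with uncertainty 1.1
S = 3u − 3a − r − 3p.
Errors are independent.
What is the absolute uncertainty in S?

108

Each term contributes (cᵢ δxᵢ)² to (δS)²:
  (3·δu)² = 11700;  (3·δa)² = 3.92;  (δr)² = 81.0;  (3·δp)² = 10.9
δS = √(11800) = 108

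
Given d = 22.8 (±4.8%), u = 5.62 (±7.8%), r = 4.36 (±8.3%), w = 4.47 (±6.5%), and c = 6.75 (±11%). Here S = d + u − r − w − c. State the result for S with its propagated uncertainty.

Sums and differences: (δS)² = Σ (cᵢ δxᵢ)².
  (δd)² = 1.20;  (δu)² = 0.192;  (δr)² = 0.131;  (δw)² = 0.0844;  (δc)² = 0.551
δS = √(2.16) = 1.47
S = 12.8.

12.8 ± 1.47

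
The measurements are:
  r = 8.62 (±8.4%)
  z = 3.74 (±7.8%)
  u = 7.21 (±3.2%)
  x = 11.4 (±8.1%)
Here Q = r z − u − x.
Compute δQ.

Let p = r·z = 32.2. δp/p = √((1·δr/r)² + (1·δz/z)²) = √(0.00706 + 0.00608) = 0.115, so δp = 3.70.
Q = p − u − x: δQ = √(δp² + δu² + δx²) = √(13.7 + 0.0532 + 0.853) = 3.82

3.82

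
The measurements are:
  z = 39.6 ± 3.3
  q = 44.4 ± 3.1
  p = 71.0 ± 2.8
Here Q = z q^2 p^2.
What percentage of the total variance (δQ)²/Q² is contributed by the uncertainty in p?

(δQ/Q)² = (1·δz/z)² + (2·δq/q)² + (2·δp/p)²
  z term: (1×0.0833)² = 0.00694
  q term: (2×0.0698)² = 0.0195
  p term: (2×0.0394)² = 0.00622
Total = 0.0327. Share from p = 0.00622/0.0327 = 0.190.

19.0%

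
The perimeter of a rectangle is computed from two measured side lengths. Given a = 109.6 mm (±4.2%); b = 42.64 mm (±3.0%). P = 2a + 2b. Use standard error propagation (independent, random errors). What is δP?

Sums and differences: (δP)² = Σ (cᵢ δxᵢ)².
  (2·δa)² = 84.8;  (2·δb)² = 6.55
δP = √(91.3) = 9.56 mm

9.56 mm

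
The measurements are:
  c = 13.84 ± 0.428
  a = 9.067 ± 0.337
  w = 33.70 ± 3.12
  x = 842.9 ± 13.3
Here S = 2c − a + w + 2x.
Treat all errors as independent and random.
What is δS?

Sums and differences: (δS)² = Σ (cᵢ δxᵢ)².
  (2·δc)² = 0.733;  (δa)² = 0.114;  (δw)² = 9.73;  (2·δx)² = 708
δS = √(718) = 26.8

26.8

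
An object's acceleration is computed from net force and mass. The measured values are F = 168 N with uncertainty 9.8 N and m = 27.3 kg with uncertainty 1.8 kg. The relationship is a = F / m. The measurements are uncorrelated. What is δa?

0.542 m/s^2

For a monomial a ∝ F, m^-1, fractional errors add in quadrature:
  (1·δF/F)² = (1×0.0583)² = 0.00340;  (-1·δm/m)² = (-1×0.0659)² = 0.00435
δa/a = √(0.00775) = 0.0880
a = 6.15 m/s^2, so δa = 0.0880 × 6.15 = 0.542 m/s^2.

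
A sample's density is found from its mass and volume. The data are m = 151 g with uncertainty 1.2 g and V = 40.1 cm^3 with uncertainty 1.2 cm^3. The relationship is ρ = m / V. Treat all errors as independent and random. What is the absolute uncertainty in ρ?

0.117 g/cm^3

Relative error in a monomial: (δρ/ρ)² = Σ (nᵢ · δxᵢ/xᵢ)².
  (1·δm/m)² = (1×0.00795)² = 6.32e-05;  (-1·δV/V)² = (-1×0.0299)² = 0.000896
δρ/ρ = √(0.000959) = 0.0310
ρ = 3.77 g/cm^3, so δρ = 0.0310 × 3.77 = 0.117 g/cm^3.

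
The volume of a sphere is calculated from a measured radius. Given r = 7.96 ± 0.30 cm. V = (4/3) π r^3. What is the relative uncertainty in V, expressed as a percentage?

11.3%

V ∝ r^3, so δV/V = |3| · δr/r = 3 × 0.0377 = 0.113.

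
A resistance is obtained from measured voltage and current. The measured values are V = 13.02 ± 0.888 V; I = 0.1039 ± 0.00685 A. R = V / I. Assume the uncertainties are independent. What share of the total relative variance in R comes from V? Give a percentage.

(δR/R)² = (1·δV/V)² + (-1·δI/I)²
  V term: (1×0.0682)² = 0.00465
  I term: (-1×0.0659)² = 0.00435
Total = 0.00900. Share from V = 0.00465/0.00900 = 0.517.

51.7%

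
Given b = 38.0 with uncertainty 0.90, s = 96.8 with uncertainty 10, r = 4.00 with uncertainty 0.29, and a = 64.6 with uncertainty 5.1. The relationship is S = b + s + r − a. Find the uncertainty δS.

11.3

Absolute uncertainties add in quadrature for a linear combination:
  (δb)² = 0.810;  (δs)² = 100;  (δr)² = 0.0841;  (δa)² = 26.0
δS = √(127) = 11.3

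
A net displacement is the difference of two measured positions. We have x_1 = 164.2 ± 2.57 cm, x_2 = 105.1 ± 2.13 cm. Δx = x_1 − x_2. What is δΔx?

3.34 cm

Δx is a linear combination, so absolute uncertainties add in quadrature:
  (δx_1)² = 6.60;  (δx_2)² = 4.54
δΔx = √(11.1) = 3.34 cm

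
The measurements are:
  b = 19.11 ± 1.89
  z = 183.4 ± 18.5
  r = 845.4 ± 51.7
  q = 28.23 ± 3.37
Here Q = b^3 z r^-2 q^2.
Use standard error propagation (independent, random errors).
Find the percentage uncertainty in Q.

41.3%

Relative error in a monomial: (δQ/Q)² = Σ (nᵢ · δxᵢ/xᵢ)².
  (3·δb/b)² = (3×0.0989)² = 0.0880;  (1·δz/z)² = (1×0.101)² = 0.0102;  (-2·δr/r)² = (-2×0.0612)² = 0.0150;  (2·δq/q)² = (2×0.119)² = 0.0570
δQ/Q = √(0.170) = 0.413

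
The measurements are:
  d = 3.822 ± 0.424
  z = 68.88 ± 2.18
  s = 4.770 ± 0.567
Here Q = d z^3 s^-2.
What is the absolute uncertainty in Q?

15300

Since Q is a product/quotient, work with relative uncertainties:
  (1·δd/d)² = (1×0.111)² = 0.0123;  (3·δz/z)² = (3×0.0316)² = 0.00902;  (-2·δs/s)² = (-2×0.119)² = 0.0565
δQ/Q = √(0.0778) = 0.279
Q = 54900, so δQ = 0.279 × 54900 = 15300.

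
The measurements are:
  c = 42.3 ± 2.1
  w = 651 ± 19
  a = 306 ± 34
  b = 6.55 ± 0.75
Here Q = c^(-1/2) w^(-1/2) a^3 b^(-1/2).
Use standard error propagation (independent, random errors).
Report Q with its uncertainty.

Since Q is a product/quotient, work with relative uncertainties:
  (−½·δc/c)² = (-0.5×0.0496)² = 0.000616;  (−½·δw/w)² = (-0.5×0.0292)² = 0.000213;  (3·δa/a)² = (3×0.111)² = 0.111;  (−½·δb/b)² = (-0.5×0.115)² = 0.00328
δQ/Q = √(0.115) = 0.339
Q = 67500, so δQ = 0.339 × 67500 = 22900.

67500 ± 22900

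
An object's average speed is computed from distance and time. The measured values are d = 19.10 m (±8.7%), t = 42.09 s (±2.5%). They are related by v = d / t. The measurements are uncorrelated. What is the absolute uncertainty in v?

0.0411 m/s

For a monomial v ∝ d, t^-1, fractional errors add in quadrature:
  (1·δd/d)² = (1×0.0870)² = 0.00757;  (-1·δt/t)² = (-1×0.0250)² = 0.000625
δv/v = √(0.00819) = 0.0905
v = 0.4538 m/s, so δv = 0.0905 × 0.4538 = 0.0411 m/s.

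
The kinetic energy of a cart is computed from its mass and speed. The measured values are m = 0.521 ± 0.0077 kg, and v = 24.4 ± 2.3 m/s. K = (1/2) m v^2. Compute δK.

K is a product of powers, so relative uncertainties combine in quadrature:
  (1·δm/m)² = (1×0.0148)² = 0.000218;  (2·δv/v)² = (2×0.0943)² = 0.0355
δK/K = √(0.0358) = 0.189
K = 155 J, so δK = 0.189 × 155 = 29.3 J.

29.3 J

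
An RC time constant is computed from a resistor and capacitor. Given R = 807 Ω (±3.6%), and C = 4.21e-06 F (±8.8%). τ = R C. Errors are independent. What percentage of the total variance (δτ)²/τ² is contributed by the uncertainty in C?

85.7%

(δτ/τ)² = (1·δR/R)² + (1·δC/C)²
  R term: (1×0.0360)² = 0.00130
  C term: (1×0.0880)² = 0.00774
Total = 0.00904. Share from C = 0.00774/0.00904 = 0.857.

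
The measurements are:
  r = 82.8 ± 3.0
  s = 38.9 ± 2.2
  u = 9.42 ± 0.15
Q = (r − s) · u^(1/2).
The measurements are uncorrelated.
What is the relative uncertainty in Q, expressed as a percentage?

Let w = r − s = 43.9. δw = √(δr² + δs²) = √(9.00 + 4.84) = 3.72, so δw/w = 0.0847.
Q is then a monomial in w, u:
δQ/Q = √((δw/w)² + (½·δu/u)²) = √(0.00718 + 6.34e-05) = 0.0851

8.51%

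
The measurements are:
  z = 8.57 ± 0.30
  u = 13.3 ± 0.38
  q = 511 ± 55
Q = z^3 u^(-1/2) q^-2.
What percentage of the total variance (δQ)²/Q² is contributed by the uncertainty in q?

80.5%

(δQ/Q)² = (3·δz/z)² + (−½·δu/u)² + (-2·δq/q)²
  z term: (3×0.0350)² = 0.0110
  u term: (-0.5×0.0286)² = 0.000204
  q term: (-2×0.108)² = 0.0463
Total = 0.0576. Share from q = 0.0463/0.0576 = 0.805.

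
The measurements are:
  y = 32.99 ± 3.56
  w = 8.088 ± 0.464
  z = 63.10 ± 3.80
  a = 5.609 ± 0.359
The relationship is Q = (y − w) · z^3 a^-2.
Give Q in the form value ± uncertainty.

Let u = y − w = 24.90. δu = √(δy² + δw²) = √(12.7 + 0.215) = 3.59, so δu/u = 0.144.
Q is then a monomial in u, z, a:
δQ/Q = √((δu/u)² + (3·δz/z)² + (-2·δa/a)²) = √(0.0208 + 0.0326 + 0.0164) = 0.264
Q = 198900, so δQ = 0.264 × 198900 = 52500.

198900 ± 52500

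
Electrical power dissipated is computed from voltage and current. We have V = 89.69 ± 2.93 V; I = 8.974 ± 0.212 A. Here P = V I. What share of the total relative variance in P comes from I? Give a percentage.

34.3%

(δP/P)² = (1·δV/V)² + (1·δI/I)²
  V term: (1×0.0327)² = 0.00107
  I term: (1×0.0236)² = 0.000558
Total = 0.00163. Share from I = 0.000558/0.00163 = 0.343.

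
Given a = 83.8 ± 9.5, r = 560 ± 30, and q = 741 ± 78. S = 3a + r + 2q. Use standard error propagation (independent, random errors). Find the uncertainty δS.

161

S is a linear combination, so absolute uncertainties add in quadrature:
  (3·δa)² = 812;  (δr)² = 900;  (2·δq)² = 24300
δS = √(26000) = 161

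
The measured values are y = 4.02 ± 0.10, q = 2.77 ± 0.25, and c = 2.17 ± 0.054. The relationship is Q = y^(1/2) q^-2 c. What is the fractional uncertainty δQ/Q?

0.183

For a monomial Q ∝ y^(1/2), q^-2, c, fractional errors add in quadrature:
  (½·δy/y)² = (0.5×0.0249)² = 0.000155;  (-2·δq/q)² = (-2×0.0903)² = 0.0326;  (1·δc/c)² = (1×0.0249)² = 0.000619
δQ/Q = √(0.0334) = 0.183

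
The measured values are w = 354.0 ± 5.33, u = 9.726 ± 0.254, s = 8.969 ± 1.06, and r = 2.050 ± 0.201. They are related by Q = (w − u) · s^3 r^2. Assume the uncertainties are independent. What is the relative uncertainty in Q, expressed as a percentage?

40.5%

Let h = w − u = 344.3. δh = √(δw² + δu²) = √(28.4 + 0.0645) = 5.34, so δh/h = 0.0155.
Q is then a monomial in h, s, r:
δQ/Q = √((δh/h)² + (3·δs/s)² + (2·δr/r)²) = √(0.000240 + 0.126 + 0.0385) = 0.405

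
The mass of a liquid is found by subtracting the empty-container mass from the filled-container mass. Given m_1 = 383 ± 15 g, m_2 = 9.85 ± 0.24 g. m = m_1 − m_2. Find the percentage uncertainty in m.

For a sum/difference, combine absolute errors in quadrature:
  (δm_1)² = 225;  (δm_2)² = 0.0576
δm = √(225) = 15.0 g
m = 373 g, so δm/m = 15.0/373 = 0.0402.

4.02%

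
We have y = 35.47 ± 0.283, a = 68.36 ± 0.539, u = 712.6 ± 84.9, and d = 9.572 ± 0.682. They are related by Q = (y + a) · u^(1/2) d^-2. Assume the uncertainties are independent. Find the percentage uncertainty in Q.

15.5%

Let w = y + a = 103.8. δw = √(δy² + δa²) = √(0.0801 + 0.291) = 0.609, so δw/w = 0.00586.
Q is then a monomial in w, u, d:
δQ/Q = √((δw/w)² + (½·δu/u)² + (-2·δd/d)²) = √(3.44e-05 + 0.00355 + 0.0203) = 0.155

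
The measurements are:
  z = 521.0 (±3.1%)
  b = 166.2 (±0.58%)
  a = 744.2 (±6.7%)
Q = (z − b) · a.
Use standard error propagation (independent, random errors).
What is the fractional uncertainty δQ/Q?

Let u = z − b = 354.8. δu = √(δz² + δb²) = √(261 + 0.929) = 16.2, so δu/u = 0.0456.
Q is then a monomial in u, a:
δQ/Q = √((δu/u)² + (1·δa/a)²) = √(0.00208 + 0.00449) = 0.0810

0.0810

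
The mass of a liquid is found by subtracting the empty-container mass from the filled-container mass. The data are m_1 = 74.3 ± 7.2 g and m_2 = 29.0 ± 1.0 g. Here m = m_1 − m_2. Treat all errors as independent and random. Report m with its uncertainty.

Sums and differences: (δm)² = Σ (cᵢ δxᵢ)².
  (δm_1)² = 51.8;  (δm_2)² = 1.00
δm = √(52.8) = 7.27 g
m = 45.3 g.

45.3 ± 7.27 g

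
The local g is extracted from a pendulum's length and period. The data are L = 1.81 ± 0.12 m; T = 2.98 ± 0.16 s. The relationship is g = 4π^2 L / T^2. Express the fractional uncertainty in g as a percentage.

12.6%

For a monomial g ∝ L, T^-2, fractional errors add in quadrature:
  (1·δL/L)² = (1×0.0663)² = 0.00440;  (-2·δT/T)² = (-2×0.0537)² = 0.0115
δg/g = √(0.0159) = 0.126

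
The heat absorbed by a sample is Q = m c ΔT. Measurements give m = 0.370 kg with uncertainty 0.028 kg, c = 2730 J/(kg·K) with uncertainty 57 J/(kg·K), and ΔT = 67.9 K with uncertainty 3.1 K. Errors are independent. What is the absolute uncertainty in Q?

6230 J

Since Q is a product/quotient, work with relative uncertainties:
  (1·δm/m)² = (1×0.0757)² = 0.00573;  (1·δc/c)² = (1×0.0209)² = 0.000436;  (1·δΔT/ΔT)² = (1×0.0457)² = 0.00208
δQ/Q = √(0.00825) = 0.0908
Q = 68600 J, so δQ = 0.0908 × 68600 = 6230 J.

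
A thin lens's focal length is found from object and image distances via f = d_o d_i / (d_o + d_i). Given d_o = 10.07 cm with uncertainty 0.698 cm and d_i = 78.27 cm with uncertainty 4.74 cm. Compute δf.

∂f/∂d_o = (d_i/(d_o+d_i))² = 0.785;  ∂f/∂d_i = (d_o/(d_o+d_i))² = 0.0130
δf = √((∂f/∂d_o · δd_o)² + (∂f/∂d_i · δd_i)²) = √(0.300 + 0.00379) = 0.551 cm

0.551 cm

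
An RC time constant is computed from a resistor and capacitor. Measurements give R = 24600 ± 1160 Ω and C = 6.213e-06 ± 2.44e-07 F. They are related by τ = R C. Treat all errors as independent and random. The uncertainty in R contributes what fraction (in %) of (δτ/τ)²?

59.0%

(δτ/τ)² = (1·δR/R)² + (1·δC/C)²
  R term: (1×0.0472)² = 0.00222
  C term: (1×0.0393)² = 0.00154
Total = 0.00377. Share from R = 0.00222/0.00377 = 0.590.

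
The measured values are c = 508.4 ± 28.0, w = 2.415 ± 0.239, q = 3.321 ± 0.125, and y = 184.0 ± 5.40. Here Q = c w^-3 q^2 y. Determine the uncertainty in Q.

Q is a product of powers, so relative uncertainties combine in quadrature:
  (1·δc/c)² = (1×0.0551)² = 0.00303;  (-3·δw/w)² = (-3×0.0990)² = 0.0881;  (2·δq/q)² = (2×0.0376)² = 0.00567;  (1·δy/y)² = (1×0.0293)² = 0.000861
δQ/Q = √(0.0977) = 0.313
Q = 73250, so δQ = 0.313 × 73250 = 22900.

22900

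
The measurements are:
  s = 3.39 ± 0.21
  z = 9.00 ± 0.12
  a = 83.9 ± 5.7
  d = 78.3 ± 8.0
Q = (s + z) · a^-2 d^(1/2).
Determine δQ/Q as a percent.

14.6%

Let u = s + z = 12.4. δu = √(δs² + δz²) = √(0.0441 + 0.0144) = 0.242, so δu/u = 0.0195.
Q is then a monomial in u, a, d:
δQ/Q = √((δu/u)² + (-2·δa/a)² + (½·δd/d)²) = √(0.000381 + 0.0185 + 0.00261) = 0.146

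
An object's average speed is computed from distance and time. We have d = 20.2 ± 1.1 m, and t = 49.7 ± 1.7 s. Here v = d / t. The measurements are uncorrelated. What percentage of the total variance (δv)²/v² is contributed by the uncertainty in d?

71.7%

(δv/v)² = (1·δd/d)² + (-1·δt/t)²
  d term: (1×0.0545)² = 0.00297
  t term: (-1×0.0342)² = 0.00117
Total = 0.00414. Share from d = 0.00297/0.00414 = 0.717.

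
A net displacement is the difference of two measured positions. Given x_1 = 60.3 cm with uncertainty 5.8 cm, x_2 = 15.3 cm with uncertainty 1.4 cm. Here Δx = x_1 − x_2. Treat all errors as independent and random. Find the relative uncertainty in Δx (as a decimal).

For a sum/difference, combine absolute errors in quadrature:
  (δx_1)² = 33.6;  (δx_2)² = 1.96
δΔx = √(35.6) = 5.97 cm
Δx = 45.0 cm, so δΔx/Δx = 5.97/45.0 = 0.133.

0.133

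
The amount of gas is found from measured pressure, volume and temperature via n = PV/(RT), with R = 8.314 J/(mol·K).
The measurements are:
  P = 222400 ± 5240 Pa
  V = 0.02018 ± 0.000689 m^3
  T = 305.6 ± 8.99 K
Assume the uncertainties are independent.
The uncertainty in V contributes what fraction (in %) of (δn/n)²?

(δn/n)² = (1·δP/P)² + (1·δV/V)² + (-1·δT/T)²
  P term: (1×0.0236)² = 0.000555
  V term: (1×0.0341)² = 0.00117
  T term: (-1×0.0294)² = 0.000865
Total = 0.00259. Share from V = 0.00117/0.00259 = 0.451.

45.1%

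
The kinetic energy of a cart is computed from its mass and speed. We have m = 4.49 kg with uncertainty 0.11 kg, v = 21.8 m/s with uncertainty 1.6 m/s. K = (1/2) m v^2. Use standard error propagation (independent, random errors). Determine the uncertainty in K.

Each factor contributes (exponent × relative error)² to (δK/K)²:
  (1·δm/m)² = (1×0.0245)² = 0.000600;  (2·δv/v)² = (2×0.0734)² = 0.0215
δK/K = √(0.0221) = 0.149
K = 1070 J, so δK = 0.149 × 1070 = 159 J.

159 J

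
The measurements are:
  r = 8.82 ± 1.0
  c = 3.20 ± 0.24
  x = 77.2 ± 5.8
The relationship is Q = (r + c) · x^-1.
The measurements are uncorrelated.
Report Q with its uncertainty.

Let u = r + c = 12.0. δu = √(δr² + δc²) = √(1.00 + 0.0576) = 1.03, so δu/u = 0.0856.
Q is then a monomial in u, x:
δQ/Q = √((δu/u)² + (-1·δx/x)²) = √(0.00732 + 0.00564) = 0.114
Q = 0.156, so δQ = 0.114 × 0.156 = 0.0177.

0.156 ± 0.0177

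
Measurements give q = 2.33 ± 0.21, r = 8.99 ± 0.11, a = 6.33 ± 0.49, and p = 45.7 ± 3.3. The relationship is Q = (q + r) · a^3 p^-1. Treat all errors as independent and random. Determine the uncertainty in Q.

15.3

Let u = q + r = 11.3. δu = √(δq² + δr²) = √(0.0441 + 0.0121) = 0.237, so δu/u = 0.0209.
Q is then a monomial in u, a, p:
δQ/Q = √((δu/u)² + (3·δa/a)² + (-1·δp/p)²) = √(0.000439 + 0.0539 + 0.00521) = 0.244
Q = 62.8, so δQ = 0.244 × 62.8 = 15.3.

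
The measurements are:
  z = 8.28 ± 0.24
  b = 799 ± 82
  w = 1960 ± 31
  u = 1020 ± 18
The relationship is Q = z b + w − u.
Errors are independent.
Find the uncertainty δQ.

Let p = z·b = 6620. δp/p = √((1·δz/z)² + (1·δb/b)²) = √(0.000840 + 0.0105) = 0.107, so δp = 706.
Q = p + w − u: δQ = √(δp² + δw² + δu²) = √(4.98e+05 + 961 + 324) = 706

706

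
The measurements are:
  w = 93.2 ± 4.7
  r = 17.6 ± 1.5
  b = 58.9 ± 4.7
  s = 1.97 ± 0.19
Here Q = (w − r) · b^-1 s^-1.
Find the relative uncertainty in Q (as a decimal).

Let u = w − r = 75.6. δu = √(δw² + δr²) = √(22.1 + 2.25) = 4.93, so δu/u = 0.0653.
Q is then a monomial in u, b, s:
δQ/Q = √((δu/u)² + (-1·δb/b)² + (-1·δs/s)²) = √(0.00426 + 0.00637 + 0.00930) = 0.141

0.141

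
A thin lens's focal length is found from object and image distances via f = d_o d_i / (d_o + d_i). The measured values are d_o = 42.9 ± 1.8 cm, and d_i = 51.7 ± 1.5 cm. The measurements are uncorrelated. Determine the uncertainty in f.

∂f/∂d_o = (d_i/(d_o+d_i))² = 0.299;  ∂f/∂d_i = (d_o/(d_o+d_i))² = 0.206
δf = √((∂f/∂d_o · δd_o)² + (∂f/∂d_i · δd_i)²) = √(0.289 + 0.0952) = 0.620 cm

0.620 cm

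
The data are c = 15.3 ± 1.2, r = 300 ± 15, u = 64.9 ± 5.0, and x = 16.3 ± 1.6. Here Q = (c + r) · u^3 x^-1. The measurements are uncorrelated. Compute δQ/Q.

0.256

Let w = c + r = 315. δw = √(δc² + δr²) = √(1.44 + 225) = 15.0, so δw/w = 0.0477.
Q is then a monomial in w, u, x:
δQ/Q = √((δw/w)² + (3·δu/u)² + (-1·δx/x)²) = √(0.00228 + 0.0534 + 0.00964) = 0.256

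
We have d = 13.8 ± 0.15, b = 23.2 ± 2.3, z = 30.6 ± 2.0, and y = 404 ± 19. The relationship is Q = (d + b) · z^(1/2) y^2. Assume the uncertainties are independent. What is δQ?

Let u = d + b = 37.0. δu = √(δd² + δb²) = √(0.0225 + 5.29) = 2.30, so δu/u = 0.0623.
Q is then a monomial in u, z, y:
δQ/Q = √((δu/u)² + (½·δz/z)² + (2·δy/y)²) = √(0.00388 + 0.00107 + 0.00885) = 0.117
Q = 3.34e+07, so δQ = 0.117 × 3.34e+07 = 3.92e+06.

3.92e+06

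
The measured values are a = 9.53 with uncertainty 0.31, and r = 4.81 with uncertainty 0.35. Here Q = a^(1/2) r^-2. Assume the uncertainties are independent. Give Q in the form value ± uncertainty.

For a monomial Q ∝ a^(1/2), r^-2, fractional errors add in quadrature:
  (½·δa/a)² = (0.5×0.0325)² = 0.000265;  (-2·δr/r)² = (-2×0.0728)² = 0.0212
δQ/Q = √(0.0214) = 0.146
Q = 0.133, so δQ = 0.146 × 0.133 = 0.0195.

0.133 ± 0.0195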